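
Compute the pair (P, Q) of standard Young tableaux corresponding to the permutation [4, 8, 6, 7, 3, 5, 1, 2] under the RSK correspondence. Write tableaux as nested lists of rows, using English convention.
P = [[1, 2, 7], [3, 5], [4, 6], [8]], Q = [[1, 2, 4], [3, 6], [5, 8], [7]]

Insert each entry of the permutation into P by Schensted row insertion, recording in Q the position of each new cell.

Insert 4: appended to row 1. P = [[4]].
Insert 8: appended to row 1. P = [[4, 8]].
Insert 6: 6 bumps 8 from row 1; 8 starts row 2. P = [[4, 6], [8]].
Insert 7: appended to row 1. P = [[4, 6, 7], [8]].
Insert 3: 3 bumps 4 from row 1; 4 bumps 8 from row 2; 8 starts row 3. P = [[3, 6, 7], [4], [8]].
Insert 5: 5 bumps 6 from row 1; 6 appends to row 2. P = [[3, 5, 7], [4, 6], [8]].
Insert 1: 1 bumps 3 from row 1; 3 bumps 4 from row 2; 4 bumps 8 from row 3; 8 starts row 4. P = [[1, 5, 7], [3, 6], [4], [8]].
Insert 2: 2 bumps 5 from row 1; 5 bumps 6 from row 2; 6 appends to row 3. P = [[1, 2, 7], [3, 5], [4, 6], [8]].

So P = [[1, 2, 7], [3, 5], [4, 6], [8]], Q = [[1, 2, 4], [3, 6], [5, 8], [7]].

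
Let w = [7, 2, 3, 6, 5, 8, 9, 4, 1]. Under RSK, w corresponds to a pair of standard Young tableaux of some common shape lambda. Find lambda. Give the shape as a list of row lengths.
RSK row insertion gives P = [[1, 3, 4, 8, 9], [2], [5], [6], [7]], which has shape [5, 1, 1, 1, 1].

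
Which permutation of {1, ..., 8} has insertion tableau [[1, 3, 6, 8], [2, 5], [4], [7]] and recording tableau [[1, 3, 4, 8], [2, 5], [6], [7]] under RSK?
Reverse RSK: for i = n, n-1, ..., 1, locate i in Q, remove the corresponding corner cell from P, and reverse-bump its entry up through P; the value ejected from row 1 is w(i).

So w = 4 2 5 7 6 3 1 8.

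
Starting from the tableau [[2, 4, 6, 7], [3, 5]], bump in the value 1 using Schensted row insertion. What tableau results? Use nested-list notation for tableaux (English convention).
[[1, 4, 6, 7], [2, 5], [3]]

In row 1, 1 replaces 2 (the leftmost entry greater than 1); 2 is bumped to row 2. In row 2, 2 replaces 3 (the leftmost entry greater than 2); 3 is bumped to row 3. 3 starts a new row 3. The new tableau is [[1, 4, 6, 7], [2, 5], [3]].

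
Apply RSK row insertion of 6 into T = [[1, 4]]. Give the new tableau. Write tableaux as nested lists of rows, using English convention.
6 is larger than every entry of row 1, so it is appended to row 1. The new tableau is [[1, 4, 6]].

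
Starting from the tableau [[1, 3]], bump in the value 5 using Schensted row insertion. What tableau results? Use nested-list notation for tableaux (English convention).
[[1, 3, 5]]

5 is larger than every entry of row 1, so it is appended to row 1. The new tableau is [[1, 3, 5]].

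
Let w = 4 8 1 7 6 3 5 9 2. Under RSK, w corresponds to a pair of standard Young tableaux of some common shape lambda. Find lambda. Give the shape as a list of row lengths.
[4, 2, 1, 1, 1]

RSK row insertion gives P = [[1, 2, 5, 9], [3, 6], [4], [7], [8]], which has shape [4, 2, 1, 1, 1].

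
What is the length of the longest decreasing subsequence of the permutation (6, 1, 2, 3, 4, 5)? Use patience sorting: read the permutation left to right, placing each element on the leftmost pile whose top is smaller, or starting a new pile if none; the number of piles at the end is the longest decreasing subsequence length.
2

6: new pile. tops = [6]
1: new pile. tops = [6, 1]
2: onto pile 2 (replacing 1). tops = [6, 2]
3: onto pile 2 (replacing 2). tops = [6, 3]
4: onto pile 2 (replacing 3). tops = [6, 4]
5: onto pile 2 (replacing 4). tops = [6, 5]

2 piles, so the longest decreasing subsequence has length 2.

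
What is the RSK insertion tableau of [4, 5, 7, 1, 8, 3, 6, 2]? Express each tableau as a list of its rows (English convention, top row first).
After inserting 4: P = [[4]].
After inserting 5: P = [[4, 5]].
After inserting 7: P = [[4, 5, 7]].
After inserting 1: P = [[1, 5, 7], [4]].
After inserting 8: P = [[1, 5, 7, 8], [4]].
After inserting 3: P = [[1, 3, 7, 8], [4, 5]].
After inserting 6: P = [[1, 3, 6, 8], [4, 5, 7]].
After inserting 2: P = [[1, 2, 6, 8], [3, 5, 7], [4]].

So P = [[1, 2, 6, 8], [3, 5, 7], [4]].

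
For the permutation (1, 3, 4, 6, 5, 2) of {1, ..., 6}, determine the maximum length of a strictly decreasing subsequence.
3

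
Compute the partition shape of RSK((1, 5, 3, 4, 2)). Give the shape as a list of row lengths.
Row-insert each entry into an empty tableau.

After inserting 1: P = [[1]].
After inserting 5: P = [[1, 5]].
After inserting 3: P = [[1, 3], [5]].
After inserting 4: P = [[1, 3, 4], [5]].
After inserting 2: P = [[1, 2, 4], [3], [5]].

The final insertion tableau P = [[1, 2, 4], [3], [5]] has shape [3, 1, 1].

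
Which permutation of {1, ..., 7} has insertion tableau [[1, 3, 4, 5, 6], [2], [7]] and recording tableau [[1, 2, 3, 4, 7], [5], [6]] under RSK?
2 3 4 7 5 1 6

Reverse the RSK construction: for i from n down to 1, find the cell of Q containing i, remove the entry at that cell from P, and reverse-bump it up through P; the value ejected from row 1 is w(i).

Step i=7: Q has 7 at row 1, column 5; remove that cell from P, ejecting 6. So w(7) = 6. P is now [[1, 3, 4, 5], [2], [7]].
Step i=6: Q has 6 at row 3, column 1; remove 7 from row 3 of P and reverse-bump: 7 enters row 2 and ejects 2; 2 enters row 1 and ejects 1. So w(6) = 1. P is now [[2, 3, 4, 5], [7]].
Step i=5: Q has 5 at row 2, column 1; remove 7 from row 2 of P and reverse-bump: 7 enters row 1 and ejects 5. So w(5) = 5. P is now [[2, 3, 4, 7]].
Step i=4: Q has 4 at row 1, column 4; remove that cell from P, ejecting 7. So w(4) = 7. P is now [[2, 3, 4]].
Step i=3: Q has 3 at row 1, column 3; remove that cell from P, ejecting 4. So w(3) = 4. P is now [[2, 3]].
Step i=2: Q has 2 at row 1, column 2; remove that cell from P, ejecting 3. So w(2) = 3. P is now [[2]].
Step i=1: Q has 1 at row 1, column 1; remove that cell from P, ejecting 2. So w(1) = 2. P is now [].

So w = 2 3 4 7 5 1 6.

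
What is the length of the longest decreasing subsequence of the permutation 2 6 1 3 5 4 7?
3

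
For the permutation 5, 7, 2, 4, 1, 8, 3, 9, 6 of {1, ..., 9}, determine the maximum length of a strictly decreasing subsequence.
3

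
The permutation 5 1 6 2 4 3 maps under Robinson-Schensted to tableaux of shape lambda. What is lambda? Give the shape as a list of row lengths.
[3, 2, 1]

Row-insert each entry into an empty tableau.

After inserting 5: P = [[5]].
After inserting 1: P = [[1], [5]].
After inserting 6: P = [[1, 6], [5]].
After inserting 2: P = [[1, 2], [5, 6]].
After inserting 4: P = [[1, 2, 4], [5, 6]].
After inserting 3: P = [[1, 2, 3], [4, 6], [5]].

The final insertion tableau P = [[1, 2, 3], [4, 6], [5]] has shape [3, 2, 1].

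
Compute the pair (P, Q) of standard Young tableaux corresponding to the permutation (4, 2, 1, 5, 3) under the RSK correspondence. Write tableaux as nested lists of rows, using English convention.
Insert each entry of the permutation into P by Schensted row insertion, recording in Q the position of each new cell.

After inserting 4: P = [[4]].
After inserting 2: P = [[2], [4]].
After inserting 1: P = [[1], [2], [4]].
After inserting 5: P = [[1, 5], [2], [4]].
After inserting 3: P = [[1, 3], [2, 5], [4]].

So P = [[1, 3], [2, 5], [4]], Q = [[1, 4], [2, 5], [3]].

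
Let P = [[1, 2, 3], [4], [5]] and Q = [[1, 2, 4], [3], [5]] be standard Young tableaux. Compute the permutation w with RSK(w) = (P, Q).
Reverse the RSK construction: for i from n down to 1, find the cell of Q containing i, remove the entry at that cell from P, and reverse-bump it up through P; the value ejected from row 1 is w(i).

Step i=5: Q has 5 at row 3, column 1; remove 5 from row 3 of P and reverse-bump: 5 enters row 2 and ejects 4; 4 enters row 1 and ejects 3. So w(5) = 3. P is now [[1, 2, 4], [5]].
Step i=4: Q has 4 at row 1, column 3; remove that cell from P, ejecting 4. So w(4) = 4. P is now [[1, 2], [5]].
Step i=3: Q has 3 at row 2, column 1; remove 5 from row 2 of P and reverse-bump: 5 enters row 1 and ejects 2. So w(3) = 2. P is now [[1, 5]].
Step i=2: Q has 2 at row 1, column 2; remove that cell from P, ejecting 5. So w(2) = 5. P is now [[1]].
Step i=1: Q has 1 at row 1, column 1; remove that cell from P, ejecting 1. So w(1) = 1. P is now [].

So w = 1 5 2 4 3.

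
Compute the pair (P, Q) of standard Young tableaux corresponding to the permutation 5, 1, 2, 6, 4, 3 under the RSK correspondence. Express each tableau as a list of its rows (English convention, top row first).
P = [[1, 2, 3], [4, 6], [5]], Q = [[1, 3, 4], [2, 5], [6]]

Insert each entry of the permutation into P by Schensted row insertion, recording in Q the position of each new cell.

Insert 5: appended to row 1. P = [[5]].
Insert 1: 1 bumps 5 from row 1; 5 starts row 2. P = [[1], [5]].
Insert 2: appended to row 1. P = [[1, 2], [5]].
Insert 6: appended to row 1. P = [[1, 2, 6], [5]].
Insert 4: 4 bumps 6 from row 1; 6 appends to row 2. P = [[1, 2, 4], [5, 6]].
Insert 3: 3 bumps 4 from row 1; 4 bumps 5 from row 2; 5 starts row 3. P = [[1, 2, 3], [4, 6], [5]].

So P = [[1, 2, 3], [4, 6], [5]], Q = [[1, 3, 4], [2, 5], [6]].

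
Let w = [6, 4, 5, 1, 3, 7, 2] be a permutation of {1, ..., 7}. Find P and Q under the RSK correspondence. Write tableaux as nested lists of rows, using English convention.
Insert each entry of the permutation into P by Schensted row insertion, recording in Q the position of each new cell.

Insert 6: appended to row 1. P = [[6]].
Insert 4: 4 bumps 6 from row 1; 6 starts row 2. P = [[4], [6]].
Insert 5: appended to row 1. P = [[4, 5], [6]].
Insert 1: 1 bumps 4 from row 1; 4 bumps 6 from row 2; 6 starts row 3. P = [[1, 5], [4], [6]].
Insert 3: 3 bumps 5 from row 1; 5 appends to row 2. P = [[1, 3], [4, 5], [6]].
Insert 7: appended to row 1. P = [[1, 3, 7], [4, 5], [6]].
Insert 2: 2 bumps 3 from row 1; 3 bumps 4 from row 2; 4 bumps 6 from row 3; 6 starts row 4. P = [[1, 2, 7], [3, 5], [4], [6]].

So P = [[1, 2, 7], [3, 5], [4], [6]], Q = [[1, 3, 6], [2, 5], [4], [7]].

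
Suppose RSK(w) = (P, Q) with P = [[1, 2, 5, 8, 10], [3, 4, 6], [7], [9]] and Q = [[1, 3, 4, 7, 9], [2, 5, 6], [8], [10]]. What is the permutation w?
3 1 4 9 2 7 8 6 10 5

Reverse the RSK construction: for i from n down to 1, find the cell of Q containing i, remove the entry at that cell from P, and reverse-bump it up through P; the value ejected from row 1 is w(i).

Step i=10: Q has 10 at row 4, column 1; remove 9 from row 4 of P and reverse-bump: 9 enters row 3 and ejects 7; 7 enters row 2 and ejects 6; 6 enters row 1 and ejects 5. So w(10) = 5. P is now [[1, 2, 6, 8, 10], [3, 4, 7], [9]].
Step i=9: Q has 9 at row 1, column 5; remove that cell from P, ejecting 10. So w(9) = 10. P is now [[1, 2, 6, 8], [3, 4, 7], [9]].
Step i=8: Q has 8 at row 3, column 1; remove 9 from row 3 of P and reverse-bump: 9 enters row 2 and ejects 7; 7 enters row 1 and ejects 6. So w(8) = 6. P is now [[1, 2, 7, 8], [3, 4, 9]].
Step i=7: Q has 7 at row 1, column 4; remove that cell from P, ejecting 8. So w(7) = 8. P is now [[1, 2, 7], [3, 4, 9]].
Step i=6: Q has 6 at row 2, column 3; remove 9 from row 2 of P and reverse-bump: 9 enters row 1 and ejects 7. So w(6) = 7. P is now [[1, 2, 9], [3, 4]].
Step i=5: Q has 5 at row 2, column 2; remove 4 from row 2 of P and reverse-bump: 4 enters row 1 and ejects 2. So w(5) = 2. P is now [[1, 4, 9], [3]].
Step i=4: Q has 4 at row 1, column 3; remove that cell from P, ejecting 9. So w(4) = 9. P is now [[1, 4], [3]].
Step i=3: Q has 3 at row 1, column 2; remove that cell from P, ejecting 4. So w(3) = 4. P is now [[1], [3]].
Step i=2: Q has 2 at row 2, column 1; remove 3 from row 2 of P and reverse-bump: 3 enters row 1 and ejects 1. So w(2) = 1. P is now [[3]].
Step i=1: Q has 1 at row 1, column 1; remove that cell from P, ejecting 3. So w(1) = 3. P is now [].

So w = 3 1 4 9 2 7 8 6 10 5.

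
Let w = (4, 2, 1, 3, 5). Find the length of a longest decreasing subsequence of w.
3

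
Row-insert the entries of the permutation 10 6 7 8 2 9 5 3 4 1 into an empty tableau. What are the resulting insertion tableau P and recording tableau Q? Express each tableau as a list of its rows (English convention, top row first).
Insert each entry of the permutation into P by Schensted row insertion, recording in Q the position of each new cell.

After inserting 10: P = [[10]].
After inserting 6: P = [[6], [10]].
After inserting 7: P = [[6, 7], [10]].
After inserting 8: P = [[6, 7, 8], [10]].
After inserting 2: P = [[2, 7, 8], [6], [10]].
After inserting 9: P = [[2, 7, 8, 9], [6], [10]].
After inserting 5: P = [[2, 5, 8, 9], [6, 7], [10]].
After inserting 3: P = [[2, 3, 8, 9], [5, 7], [6], [10]].
After inserting 4: P = [[2, 3, 4, 9], [5, 7, 8], [6], [10]].
After inserting 1: P = [[1, 3, 4, 9], [2, 7, 8], [5], [6], [10]].

So P = [[1, 3, 4, 9], [2, 7, 8], [5], [6], [10]], Q = [[1, 3, 4, 6], [2, 7, 9], [5], [8], [10]].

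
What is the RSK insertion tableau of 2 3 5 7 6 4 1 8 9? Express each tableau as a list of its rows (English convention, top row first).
P = [[1, 3, 4, 6, 8, 9], [2], [5], [7]]

Insert 2: appended to row 1. P = [[2]].
Insert 3: appended to row 1. P = [[2, 3]].
Insert 5: appended to row 1. P = [[2, 3, 5]].
Insert 7: appended to row 1. P = [[2, 3, 5, 7]].
Insert 6: 6 bumps 7 from row 1; 7 starts row 2. P = [[2, 3, 5, 6], [7]].
Insert 4: 4 bumps 5 from row 1; 5 bumps 7 from row 2; 7 starts row 3. P = [[2, 3, 4, 6], [5], [7]].
Insert 1: 1 bumps 2 from row 1; 2 bumps 5 from row 2; 5 bumps 7 from row 3; 7 starts row 4. P = [[1, 3, 4, 6], [2], [5], [7]].
Insert 8: appended to row 1. P = [[1, 3, 4, 6, 8], [2], [5], [7]].
Insert 9: appended to row 1. P = [[1, 3, 4, 6, 8, 9], [2], [5], [7]].

So P = [[1, 3, 4, 6, 8, 9], [2], [5], [7]].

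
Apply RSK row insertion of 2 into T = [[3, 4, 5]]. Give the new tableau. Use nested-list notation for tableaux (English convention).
[[2, 4, 5], [3]]

In row 1, 2 replaces 3 (the leftmost entry greater than 2); 3 is bumped to row 2. 3 starts a new row 2. The new tableau is [[2, 4, 5], [3]].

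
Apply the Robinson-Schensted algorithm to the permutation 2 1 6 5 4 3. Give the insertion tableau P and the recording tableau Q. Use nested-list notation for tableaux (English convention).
P = [[1, 3], [2, 4], [5], [6]], Q = [[1, 3], [2, 4], [5], [6]]

Insert each entry of the permutation into P by Schensted row insertion, recording in Q the position of each new cell.

Insert 2: appended to row 1. P = [[2]].
Insert 1: 1 bumps 2 from row 1; 2 starts row 2. P = [[1], [2]].
Insert 6: appended to row 1. P = [[1, 6], [2]].
Insert 5: 5 bumps 6 from row 1; 6 appends to row 2. P = [[1, 5], [2, 6]].
Insert 4: 4 bumps 5 from row 1; 5 bumps 6 from row 2; 6 starts row 3. P = [[1, 4], [2, 5], [6]].
Insert 3: 3 bumps 4 from row 1; 4 bumps 5 from row 2; 5 bumps 6 from row 3; 6 starts row 4. P = [[1, 3], [2, 4], [5], [6]].

So P = [[1, 3], [2, 4], [5], [6]], Q = [[1, 3], [2, 4], [5], [6]].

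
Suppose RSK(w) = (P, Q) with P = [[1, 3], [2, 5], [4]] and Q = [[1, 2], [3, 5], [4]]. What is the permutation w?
Reverse the RSK construction: for i from n down to 1, find the cell of Q containing i, remove the entry at that cell from P, and reverse-bump it up through P; the value ejected from row 1 is w(i).

Step i=5: Q has 5 at row 2, column 2; remove 5 from row 2 of P and reverse-bump: 5 enters row 1 and ejects 3. So w(5) = 3. P is now [[1, 5], [2], [4]].
Step i=4: Q has 4 at row 3, column 1; remove 4 from row 3 of P and reverse-bump: 4 enters row 2 and ejects 2; 2 enters row 1 and ejects 1. So w(4) = 1. P is now [[2, 5], [4]].
Step i=3: Q has 3 at row 2, column 1; remove 4 from row 2 of P and reverse-bump: 4 enters row 1 and ejects 2. So w(3) = 2. P is now [[4, 5]].
Step i=2: Q has 2 at row 1, column 2; remove that cell from P, ejecting 5. So w(2) = 5. P is now [[4]].
Step i=1: Q has 1 at row 1, column 1; remove that cell from P, ejecting 4. So w(1) = 4. P is now [].

So w = 4 5 2 1 3.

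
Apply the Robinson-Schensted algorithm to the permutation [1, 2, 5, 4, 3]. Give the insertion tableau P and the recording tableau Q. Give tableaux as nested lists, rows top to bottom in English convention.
Insert each entry of the permutation into P by Schensted row insertion, recording in Q the position of each new cell.

Insert 1: appended to row 1. P = [[1]].
Insert 2: appended to row 1. P = [[1, 2]].
Insert 5: appended to row 1. P = [[1, 2, 5]].
Insert 4: 4 bumps 5 from row 1; 5 starts row 2. P = [[1, 2, 4], [5]].
Insert 3: 3 bumps 4 from row 1; 4 bumps 5 from row 2; 5 starts row 3. P = [[1, 2, 3], [4], [5]].

So P = [[1, 2, 3], [4], [5]], Q = [[1, 2, 3], [4], [5]].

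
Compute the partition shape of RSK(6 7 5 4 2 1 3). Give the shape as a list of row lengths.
Row-insert each entry into an empty tableau.

After inserting 6: P = [[6]].
After inserting 7: P = [[6, 7]].
After inserting 5: P = [[5, 7], [6]].
After inserting 4: P = [[4, 7], [5], [6]].
After inserting 2: P = [[2, 7], [4], [5], [6]].
After inserting 1: P = [[1, 7], [2], [4], [5], [6]].
After inserting 3: P = [[1, 3], [2, 7], [4], [5], [6]].

The final insertion tableau P = [[1, 3], [2, 7], [4], [5], [6]] has shape [2, 2, 1, 1, 1].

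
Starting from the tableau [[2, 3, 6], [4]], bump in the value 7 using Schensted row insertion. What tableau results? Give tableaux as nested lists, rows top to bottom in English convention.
[[2, 3, 6, 7], [4]]

7 is larger than every entry of row 1, so it is appended to row 1. The new tableau is [[2, 3, 6, 7], [4]].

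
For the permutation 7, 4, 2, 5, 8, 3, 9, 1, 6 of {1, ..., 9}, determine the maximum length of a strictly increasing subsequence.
4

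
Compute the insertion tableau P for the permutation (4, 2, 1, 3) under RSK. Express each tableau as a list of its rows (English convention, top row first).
P = [[1, 3], [2], [4]]

Insert 4: appended to row 1. P = [[4]].
Insert 2: 2 bumps 4 from row 1; 4 starts row 2. P = [[2], [4]].
Insert 1: 1 bumps 2 from row 1; 2 bumps 4 from row 2; 4 starts row 3. P = [[1], [2], [4]].
Insert 3: appended to row 1. P = [[1, 3], [2], [4]].

So P = [[1, 3], [2], [4]].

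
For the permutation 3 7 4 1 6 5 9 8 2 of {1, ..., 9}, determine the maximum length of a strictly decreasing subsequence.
4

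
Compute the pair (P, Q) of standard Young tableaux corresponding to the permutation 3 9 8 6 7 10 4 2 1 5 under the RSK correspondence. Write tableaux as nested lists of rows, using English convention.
P = [[1, 4, 5, 10], [2, 7], [3], [6], [8], [9]], Q = [[1, 2, 5, 6], [3, 10], [4], [7], [8], [9]]

Insert each entry of the permutation into P by Schensted row insertion, recording in Q the position of each new cell.

Insert 3: appended to row 1. P = [[3]].
Insert 9: appended to row 1. P = [[3, 9]].
Insert 8: 8 bumps 9 from row 1; 9 starts row 2. P = [[3, 8], [9]].
Insert 6: 6 bumps 8 from row 1; 8 bumps 9 from row 2; 9 starts row 3. P = [[3, 6], [8], [9]].
Insert 7: appended to row 1. P = [[3, 6, 7], [8], [9]].
Insert 10: appended to row 1. P = [[3, 6, 7, 10], [8], [9]].
Insert 4: 4 bumps 6 from row 1; 6 bumps 8 from row 2; 8 bumps 9 from row 3; 9 starts row 4. P = [[3, 4, 7, 10], [6], [8], [9]].
Insert 2: 2 bumps 3 from row 1; 3 bumps 6 from row 2; 6 bumps 8 from row 3; 8 bumps 9 from row 4; 9 starts row 5. P = [[2, 4, 7, 10], [3], [6], [8], [9]].
Insert 1: 1 bumps 2 from row 1; 2 bumps 3 from row 2; 3 bumps 6 from row 3; 6 bumps 8 from row 4; 8 bumps 9 from row 5; 9 starts row 6. P = [[1, 4, 7, 10], [2], [3], [6], [8], [9]].
Insert 5: 5 bumps 7 from row 1; 7 appends to row 2. P = [[1, 4, 5, 10], [2, 7], [3], [6], [8], [9]].

So P = [[1, 4, 5, 10], [2, 7], [3], [6], [8], [9]], Q = [[1, 2, 5, 6], [3, 10], [4], [7], [8], [9]].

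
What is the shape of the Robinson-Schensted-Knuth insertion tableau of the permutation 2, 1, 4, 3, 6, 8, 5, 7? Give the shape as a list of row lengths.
[4, 4]

Row-insert each entry into an empty tableau.

After inserting 2: P = [[2]].
After inserting 1: P = [[1], [2]].
After inserting 4: P = [[1, 4], [2]].
After inserting 3: P = [[1, 3], [2, 4]].
After inserting 6: P = [[1, 3, 6], [2, 4]].
After inserting 8: P = [[1, 3, 6, 8], [2, 4]].
After inserting 5: P = [[1, 3, 5, 8], [2, 4, 6]].
After inserting 7: P = [[1, 3, 5, 7], [2, 4, 6, 8]].

The final insertion tableau P = [[1, 3, 5, 7], [2, 4, 6, 8]] has shape [4, 4].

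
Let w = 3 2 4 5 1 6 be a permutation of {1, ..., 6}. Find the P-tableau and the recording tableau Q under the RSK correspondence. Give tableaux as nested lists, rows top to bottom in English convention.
Insert each entry of the permutation into P by Schensted row insertion, recording in Q the position of each new cell.

After inserting 3: P = [[3]].
After inserting 2: P = [[2], [3]].
After inserting 4: P = [[2, 4], [3]].
After inserting 5: P = [[2, 4, 5], [3]].
After inserting 1: P = [[1, 4, 5], [2], [3]].
After inserting 6: P = [[1, 4, 5, 6], [2], [3]].

So P = [[1, 4, 5, 6], [2], [3]], Q = [[1, 3, 4, 6], [2], [5]].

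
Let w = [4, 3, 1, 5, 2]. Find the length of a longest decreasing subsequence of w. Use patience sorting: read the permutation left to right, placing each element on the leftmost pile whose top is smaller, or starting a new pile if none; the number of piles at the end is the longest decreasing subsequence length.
4: new pile. tops = [4]
3: new pile. tops = [4, 3]
1: new pile. tops = [4, 3, 1]
5: onto pile 1 (replacing 4). tops = [5, 3, 1]
2: onto pile 3 (replacing 1). tops = [5, 3, 2]

3 piles, so the longest decreasing subsequence has length 3.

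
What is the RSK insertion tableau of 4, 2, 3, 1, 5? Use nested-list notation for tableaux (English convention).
After inserting 4: P = [[4]].
After inserting 2: P = [[2], [4]].
After inserting 3: P = [[2, 3], [4]].
After inserting 1: P = [[1, 3], [2], [4]].
After inserting 5: P = [[1, 3, 5], [2], [4]].

So P = [[1, 3, 5], [2], [4]].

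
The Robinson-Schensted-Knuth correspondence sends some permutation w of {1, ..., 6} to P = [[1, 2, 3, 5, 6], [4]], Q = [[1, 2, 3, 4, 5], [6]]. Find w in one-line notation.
Reverse the RSK construction: for i from n down to 1, find the cell of Q containing i, remove the entry at that cell from P, and reverse-bump it up through P; the value ejected from row 1 is w(i).

Step i=6: Q has 6 at row 2, column 1; remove 4 from row 2 of P and reverse-bump: 4 enters row 1 and ejects 3. So w(6) = 3. P is now [[1, 2, 4, 5, 6]].
Step i=5: Q has 5 at row 1, column 5; remove that cell from P, ejecting 6. So w(5) = 6. P is now [[1, 2, 4, 5]].
Step i=4: Q has 4 at row 1, column 4; remove that cell from P, ejecting 5. So w(4) = 5. P is now [[1, 2, 4]].
Step i=3: Q has 3 at row 1, column 3; remove that cell from P, ejecting 4. So w(3) = 4. P is now [[1, 2]].
Step i=2: Q has 2 at row 1, column 2; remove that cell from P, ejecting 2. So w(2) = 2. P is now [[1]].
Step i=1: Q has 1 at row 1, column 1; remove that cell from P, ejecting 1. So w(1) = 1. P is now [].

So w = 1 2 4 5 6 3.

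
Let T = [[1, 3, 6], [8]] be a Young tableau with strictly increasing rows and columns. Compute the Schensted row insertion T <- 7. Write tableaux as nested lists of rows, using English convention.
[[1, 3, 6, 7], [8]]

7 is larger than every entry of row 1, so it is appended to row 1. The new tableau is [[1, 3, 6, 7], [8]].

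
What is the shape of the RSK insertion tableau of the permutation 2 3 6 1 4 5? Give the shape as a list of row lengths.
[4, 2]

Row-insert each entry into an empty tableau.

After inserting 2: P = [[2]].
After inserting 3: P = [[2, 3]].
After inserting 6: P = [[2, 3, 6]].
After inserting 1: P = [[1, 3, 6], [2]].
After inserting 4: P = [[1, 3, 4], [2, 6]].
After inserting 5: P = [[1, 3, 4, 5], [2, 6]].

The final insertion tableau P = [[1, 3, 4, 5], [2, 6]] has shape [4, 2].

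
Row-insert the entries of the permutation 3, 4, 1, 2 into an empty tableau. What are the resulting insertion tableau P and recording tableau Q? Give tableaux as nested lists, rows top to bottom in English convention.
P = [[1, 2], [3, 4]], Q = [[1, 2], [3, 4]]

Insert each entry of the permutation into P by Schensted row insertion, recording in Q the position of each new cell.

Insert 3: appended to row 1. P = [[3]], Q = [[1]].
Insert 4: appended to row 1. P = [[3, 4]], Q = [[1, 2]].
Insert 1: 1 bumps 3 from row 1; 3 starts row 2. P = [[1, 4], [3]], Q = [[1, 2], [3]].
Insert 2: 2 bumps 4 from row 1; 4 appends to row 2. P = [[1, 2], [3, 4]], Q = [[1, 2], [3, 4]].

So P = [[1, 2], [3, 4]], Q = [[1, 2], [3, 4]].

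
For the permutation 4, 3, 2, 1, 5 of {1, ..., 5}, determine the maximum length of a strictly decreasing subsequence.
4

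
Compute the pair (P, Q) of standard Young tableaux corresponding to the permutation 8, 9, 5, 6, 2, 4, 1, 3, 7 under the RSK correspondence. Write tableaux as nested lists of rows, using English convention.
P = [[1, 3, 7], [2, 4], [5, 6], [8, 9]], Q = [[1, 2, 9], [3, 4], [5, 6], [7, 8]]

Insert each entry of the permutation into P by Schensted row insertion, recording in Q the position of each new cell.

Insert 8: appended to row 1. P = [[8]], Q = [[1]].
Insert 9: appended to row 1. P = [[8, 9]], Q = [[1, 2]].
Insert 5: 5 bumps 8 from row 1; 8 starts row 2. P = [[5, 9], [8]], Q = [[1, 2], [3]].
Insert 6: 6 bumps 9 from row 1; 9 appends to row 2. P = [[5, 6], [8, 9]], Q = [[1, 2], [3, 4]].
Insert 2: 2 bumps 5 from row 1; 5 bumps 8 from row 2; 8 starts row 3. P = [[2, 6], [5, 9], [8]], Q = [[1, 2], [3, 4], [5]].
Insert 4: 4 bumps 6 from row 1; 6 bumps 9 from row 2; 9 appends to row 3. P = [[2, 4], [5, 6], [8, 9]], Q = [[1, 2], [3, 4], [5, 6]].
Insert 1: 1 bumps 2 from row 1; 2 bumps 5 from row 2; 5 bumps 8 from row 3; 8 starts row 4. P = [[1, 4], [2, 6], [5, 9], [8]], Q = [[1, 2], [3, 4], [5, 6], [7]].
Insert 3: 3 bumps 4 from row 1; 4 bumps 6 from row 2; 6 bumps 9 from row 3; 9 appends to row 4. P = [[1, 3], [2, 4], [5, 6], [8, 9]], Q = [[1, 2], [3, 4], [5, 6], [7, 8]].
Insert 7: appended to row 1. P = [[1, 3, 7], [2, 4], [5, 6], [8, 9]], Q = [[1, 2, 9], [3, 4], [5, 6], [7, 8]].

So P = [[1, 3, 7], [2, 4], [5, 6], [8, 9]], Q = [[1, 2, 9], [3, 4], [5, 6], [7, 8]].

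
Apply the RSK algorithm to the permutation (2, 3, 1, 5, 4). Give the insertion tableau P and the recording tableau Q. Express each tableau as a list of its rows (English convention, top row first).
P = [[1, 3, 4], [2, 5]], Q = [[1, 2, 4], [3, 5]]

Insert each entry of the permutation into P by Schensted row insertion, recording in Q the position of each new cell.

Insert 2: appended to row 1. P = [[2]].
Insert 3: appended to row 1. P = [[2, 3]].
Insert 1: 1 bumps 2 from row 1; 2 starts row 2. P = [[1, 3], [2]].
Insert 5: appended to row 1. P = [[1, 3, 5], [2]].
Insert 4: 4 bumps 5 from row 1; 5 appends to row 2. P = [[1, 3, 4], [2, 5]].

So P = [[1, 3, 4], [2, 5]], Q = [[1, 2, 4], [3, 5]].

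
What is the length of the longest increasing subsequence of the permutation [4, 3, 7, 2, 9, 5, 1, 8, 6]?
3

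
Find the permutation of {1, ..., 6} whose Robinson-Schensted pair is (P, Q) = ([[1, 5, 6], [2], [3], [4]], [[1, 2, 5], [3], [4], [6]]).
4 5 3 2 6 1

Reverse the RSK construction: for i from n down to 1, find the cell of Q containing i, remove the entry at that cell from P, and reverse-bump it up through P; the value ejected from row 1 is w(i).

Step i=6: Q has 6 at row 4, column 1; remove 4 from row 4 of P and reverse-bump: 4 enters row 3 and ejects 3; 3 enters row 2 and ejects 2; 2 enters row 1 and ejects 1. So w(6) = 1. P is now [[2, 5, 6], [3], [4]].
Step i=5: Q has 5 at row 1, column 3; remove that cell from P, ejecting 6. So w(5) = 6. P is now [[2, 5], [3], [4]].
Step i=4: Q has 4 at row 3, column 1; remove 4 from row 3 of P and reverse-bump: 4 enters row 2 and ejects 3; 3 enters row 1 and ejects 2. So w(4) = 2. P is now [[3, 5], [4]].
Step i=3: Q has 3 at row 2, column 1; remove 4 from row 2 of P and reverse-bump: 4 enters row 1 and ejects 3. So w(3) = 3. P is now [[4, 5]].
Step i=2: Q has 2 at row 1, column 2; remove that cell from P, ejecting 5. So w(2) = 5. P is now [[4]].
Step i=1: Q has 1 at row 1, column 1; remove that cell from P, ejecting 4. So w(1) = 4. P is now [].

So w = 4 5 3 2 6 1.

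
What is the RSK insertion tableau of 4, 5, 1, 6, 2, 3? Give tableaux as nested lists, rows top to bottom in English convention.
After inserting 4: P = [[4]].
After inserting 5: P = [[4, 5]].
After inserting 1: P = [[1, 5], [4]].
After inserting 6: P = [[1, 5, 6], [4]].
After inserting 2: P = [[1, 2, 6], [4, 5]].
After inserting 3: P = [[1, 2, 3], [4, 5, 6]].

So P = [[1, 2, 3], [4, 5, 6]].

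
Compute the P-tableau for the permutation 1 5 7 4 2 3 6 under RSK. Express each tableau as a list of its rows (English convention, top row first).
Insert 1: appended to row 1. P = [[1]].
Insert 5: appended to row 1. P = [[1, 5]].
Insert 7: appended to row 1. P = [[1, 5, 7]].
Insert 4: 4 bumps 5 from row 1; 5 starts row 2. P = [[1, 4, 7], [5]].
Insert 2: 2 bumps 4 from row 1; 4 bumps 5 from row 2; 5 starts row 3. P = [[1, 2, 7], [4], [5]].
Insert 3: 3 bumps 7 from row 1; 7 appends to row 2. P = [[1, 2, 3], [4, 7], [5]].
Insert 6: appended to row 1. P = [[1, 2, 3, 6], [4, 7], [5]].

So P = [[1, 2, 3, 6], [4, 7], [5]].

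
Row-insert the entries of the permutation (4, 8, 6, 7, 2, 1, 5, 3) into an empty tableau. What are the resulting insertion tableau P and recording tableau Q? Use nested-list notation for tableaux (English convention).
Insert each entry of the permutation into P by Schensted row insertion, recording in Q the position of each new cell.

After inserting 4: P = [[4]].
After inserting 8: P = [[4, 8]].
After inserting 6: P = [[4, 6], [8]].
After inserting 7: P = [[4, 6, 7], [8]].
After inserting 2: P = [[2, 6, 7], [4], [8]].
After inserting 1: P = [[1, 6, 7], [2], [4], [8]].
After inserting 5: P = [[1, 5, 7], [2, 6], [4], [8]].
After inserting 3: P = [[1, 3, 7], [2, 5], [4, 6], [8]].

So P = [[1, 3, 7], [2, 5], [4, 6], [8]], Q = [[1, 2, 4], [3, 7], [5, 8], [6]].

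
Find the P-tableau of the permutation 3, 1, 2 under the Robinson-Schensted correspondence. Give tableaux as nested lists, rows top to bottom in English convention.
Insert 3: appended to row 1. P = [[3]].
Insert 1: 1 bumps 3 from row 1; 3 starts row 2. P = [[1], [3]].
Insert 2: appended to row 1. P = [[1, 2], [3]].

So P = [[1, 2], [3]].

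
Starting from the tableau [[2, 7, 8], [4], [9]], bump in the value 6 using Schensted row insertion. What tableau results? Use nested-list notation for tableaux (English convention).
[[2, 6, 8], [4, 7], [9]]

In row 1, 6 replaces 7 (the leftmost entry greater than 6); 7 is bumped to row 2. 7 is appended to row 2. The new tableau is [[2, 6, 8], [4, 7], [9]].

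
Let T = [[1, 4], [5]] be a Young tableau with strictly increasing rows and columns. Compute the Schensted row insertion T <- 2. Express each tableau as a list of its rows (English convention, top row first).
In row 1, 2 replaces 4 (the leftmost entry greater than 2); 4 is bumped to row 2. In row 2, 4 replaces 5 (the leftmost entry greater than 4); 5 is bumped to row 3. 5 starts a new row 3. The new tableau is [[1, 2], [4], [5]].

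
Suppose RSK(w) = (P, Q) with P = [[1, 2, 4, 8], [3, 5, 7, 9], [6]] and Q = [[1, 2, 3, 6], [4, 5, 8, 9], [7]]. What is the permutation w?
3 6 7 1 5 9 2 4 8

Reverse RSK: for i = n, n-1, ..., 1, locate i in Q, remove the corresponding corner cell from P, and reverse-bump its entry up through P; the value ejected from row 1 is w(i).

So w = 3 6 7 1 5 9 2 4 8.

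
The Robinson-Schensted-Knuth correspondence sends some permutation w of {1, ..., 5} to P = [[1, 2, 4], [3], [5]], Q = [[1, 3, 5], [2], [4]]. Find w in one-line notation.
5 1 3 2 4

Reverse the RSK construction: for i from n down to 1, find the cell of Q containing i, remove the entry at that cell from P, and reverse-bump it up through P; the value ejected from row 1 is w(i).

Step i=5: Q has 5 at row 1, column 3; remove that cell from P, ejecting 4. So w(5) = 4. P is now [[1, 2], [3], [5]].
Step i=4: Q has 4 at row 3, column 1; remove 5 from row 3 of P and reverse-bump: 5 enters row 2 and ejects 3; 3 enters row 1 and ejects 2. So w(4) = 2. P is now [[1, 3], [5]].
Step i=3: Q has 3 at row 1, column 2; remove that cell from P, ejecting 3. So w(3) = 3. P is now [[1], [5]].
Step i=2: Q has 2 at row 2, column 1; remove 5 from row 2 of P and reverse-bump: 5 enters row 1 and ejects 1. So w(2) = 1. P is now [[5]].
Step i=1: Q has 1 at row 1, column 1; remove that cell from P, ejecting 5. So w(1) = 5. P is now [].

So w = 5 1 3 2 4.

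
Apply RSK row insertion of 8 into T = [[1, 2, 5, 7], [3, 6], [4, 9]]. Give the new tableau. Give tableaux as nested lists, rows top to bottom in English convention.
[[1, 2, 5, 7, 8], [3, 6], [4, 9]]

8 is larger than every entry of row 1, so it is appended to row 1. The new tableau is [[1, 2, 5, 7, 8], [3, 6], [4, 9]].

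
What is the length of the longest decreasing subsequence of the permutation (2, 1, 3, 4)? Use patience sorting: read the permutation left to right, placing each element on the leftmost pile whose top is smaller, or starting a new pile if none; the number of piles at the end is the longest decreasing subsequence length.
2: new pile. tops = [2]
1: new pile. tops = [2, 1]
3: onto pile 1 (replacing 2). tops = [3, 1]
4: onto pile 1 (replacing 3). tops = [4, 1]

2 piles, so the longest decreasing subsequence has length 2.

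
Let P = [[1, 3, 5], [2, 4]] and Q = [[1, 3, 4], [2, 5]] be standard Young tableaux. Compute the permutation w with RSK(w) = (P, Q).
Reverse RSK: for i = n, n-1, ..., 1, locate i in Q, remove the corresponding corner cell from P, and reverse-bump its entry up through P; the value ejected from row 1 is w(i).

So w = 2 1 4 5 3.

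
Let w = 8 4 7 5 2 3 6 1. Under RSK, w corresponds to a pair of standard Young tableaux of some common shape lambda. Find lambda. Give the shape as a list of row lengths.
[3, 2, 1, 1, 1]

Row-insert each entry into an empty tableau.

After inserting 8: P = [[8]].
After inserting 4: P = [[4], [8]].
After inserting 7: P = [[4, 7], [8]].
After inserting 5: P = [[4, 5], [7], [8]].
After inserting 2: P = [[2, 5], [4], [7], [8]].
After inserting 3: P = [[2, 3], [4, 5], [7], [8]].
After inserting 6: P = [[2, 3, 6], [4, 5], [7], [8]].
After inserting 1: P = [[1, 3, 6], [2, 5], [4], [7], [8]].

The final insertion tableau P = [[1, 3, 6], [2, 5], [4], [7], [8]] has shape [3, 2, 1, 1, 1].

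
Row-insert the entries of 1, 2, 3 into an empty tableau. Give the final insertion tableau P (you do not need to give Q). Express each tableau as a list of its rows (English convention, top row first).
After inserting 1: P = [[1]].
After inserting 2: P = [[1, 2]].
After inserting 3: P = [[1, 2, 3]].

So P = [[1, 2, 3]].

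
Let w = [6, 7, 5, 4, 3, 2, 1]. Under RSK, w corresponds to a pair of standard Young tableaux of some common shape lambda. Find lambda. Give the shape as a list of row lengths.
[2, 1, 1, 1, 1, 1]

Row-insert each entry into an empty tableau.

After inserting 6: P = [[6]].
After inserting 7: P = [[6, 7]].
After inserting 5: P = [[5, 7], [6]].
After inserting 4: P = [[4, 7], [5], [6]].
After inserting 3: P = [[3, 7], [4], [5], [6]].
After inserting 2: P = [[2, 7], [3], [4], [5], [6]].
After inserting 1: P = [[1, 7], [2], [3], [4], [5], [6]].

The final insertion tableau P = [[1, 7], [2], [3], [4], [5], [6]] has shape [2, 1, 1, 1, 1, 1].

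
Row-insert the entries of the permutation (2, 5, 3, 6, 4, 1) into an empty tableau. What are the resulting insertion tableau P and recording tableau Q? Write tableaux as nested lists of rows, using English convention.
Insert each entry of the permutation into P by Schensted row insertion, recording in Q the position of each new cell.

After inserting 2: P = [[2]].
After inserting 5: P = [[2, 5]].
After inserting 3: P = [[2, 3], [5]].
After inserting 6: P = [[2, 3, 6], [5]].
After inserting 4: P = [[2, 3, 4], [5, 6]].
After inserting 1: P = [[1, 3, 4], [2, 6], [5]].

So P = [[1, 3, 4], [2, 6], [5]], Q = [[1, 2, 4], [3, 5], [6]].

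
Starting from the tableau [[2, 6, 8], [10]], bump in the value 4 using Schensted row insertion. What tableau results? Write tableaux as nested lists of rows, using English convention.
In row 1, 4 replaces 6 (the leftmost entry greater than 4); 6 is bumped to row 2. In row 2, 6 replaces 10 (the leftmost entry greater than 6); 10 is bumped to row 3. 10 starts a new row 3. The new tableau is [[2, 4, 8], [6], [10]].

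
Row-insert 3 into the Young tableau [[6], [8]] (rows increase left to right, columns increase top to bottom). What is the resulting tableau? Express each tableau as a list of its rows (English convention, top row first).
[[3], [6], [8]]

In row 1, 3 replaces 6 (the leftmost entry greater than 3); 6 is bumped to row 2. In row 2, 6 replaces 8 (the leftmost entry greater than 6); 8 is bumped to row 3. 8 starts a new row 3. The new tableau is [[3], [6], [8]].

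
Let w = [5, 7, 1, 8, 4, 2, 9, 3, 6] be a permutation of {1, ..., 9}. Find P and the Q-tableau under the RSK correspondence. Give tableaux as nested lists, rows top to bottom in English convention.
P = [[1, 2, 3, 6], [4, 7, 8, 9], [5]], Q = [[1, 2, 4, 7], [3, 5, 8, 9], [6]]

Insert each entry of the permutation into P by Schensted row insertion, recording in Q the position of each new cell.

Insert 5: appended to row 1. P = [[5]], Q = [[1]].
Insert 7: appended to row 1. P = [[5, 7]], Q = [[1, 2]].
Insert 1: 1 bumps 5 from row 1; 5 starts row 2. P = [[1, 7], [5]], Q = [[1, 2], [3]].
Insert 8: appended to row 1. P = [[1, 7, 8], [5]], Q = [[1, 2, 4], [3]].
Insert 4: 4 bumps 7 from row 1; 7 appends to row 2. P = [[1, 4, 8], [5, 7]], Q = [[1, 2, 4], [3, 5]].
Insert 2: 2 bumps 4 from row 1; 4 bumps 5 from row 2; 5 starts row 3. P = [[1, 2, 8], [4, 7], [5]], Q = [[1, 2, 4], [3, 5], [6]].
Insert 9: appended to row 1. P = [[1, 2, 8, 9], [4, 7], [5]], Q = [[1, 2, 4, 7], [3, 5], [6]].
Insert 3: 3 bumps 8 from row 1; 8 appends to row 2. P = [[1, 2, 3, 9], [4, 7, 8], [5]], Q = [[1, 2, 4, 7], [3, 5, 8], [6]].
Insert 6: 6 bumps 9 from row 1; 9 appends to row 2. P = [[1, 2, 3, 6], [4, 7, 8, 9], [5]], Q = [[1, 2, 4, 7], [3, 5, 8, 9], [6]].

So P = [[1, 2, 3, 6], [4, 7, 8, 9], [5]], Q = [[1, 2, 4, 7], [3, 5, 8, 9], [6]].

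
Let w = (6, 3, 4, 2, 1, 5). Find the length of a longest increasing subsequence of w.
3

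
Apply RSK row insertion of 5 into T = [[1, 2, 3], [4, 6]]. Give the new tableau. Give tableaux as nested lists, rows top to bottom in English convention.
[[1, 2, 3, 5], [4, 6]]

5 is larger than every entry of row 1, so it is appended to row 1. The new tableau is [[1, 2, 3, 5], [4, 6]].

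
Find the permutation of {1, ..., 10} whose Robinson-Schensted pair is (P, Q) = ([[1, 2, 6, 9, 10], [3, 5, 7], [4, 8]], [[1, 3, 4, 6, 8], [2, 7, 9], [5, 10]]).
Reverse the RSK construction: for i from n down to 1, find the cell of Q containing i, remove the entry at that cell from P, and reverse-bump it up through P; the value ejected from row 1 is w(i).

Step i=10: Q has 10 at row 3, column 2; remove 8 from row 3 of P and reverse-bump: 8 enters row 2 and ejects 7; 7 enters row 1 and ejects 6. So w(10) = 6. P is now [[1, 2, 7, 9, 10], [3, 5, 8], [4]].
Step i=9: Q has 9 at row 2, column 3; remove 8 from row 2 of P and reverse-bump: 8 enters row 1 and ejects 7. So w(9) = 7. P is now [[1, 2, 8, 9, 10], [3, 5], [4]].
Step i=8: Q has 8 at row 1, column 5; remove that cell from P, ejecting 10. So w(8) = 10. P is now [[1, 2, 8, 9], [3, 5], [4]].
Step i=7: Q has 7 at row 2, column 2; remove 5 from row 2 of P and reverse-bump: 5 enters row 1 and ejects 2. So w(7) = 2. P is now [[1, 5, 8, 9], [3], [4]].
Step i=6: Q has 6 at row 1, column 4; remove that cell from P, ejecting 9. So w(6) = 9. P is now [[1, 5, 8], [3], [4]].
Step i=5: Q has 5 at row 3, column 1; remove 4 from row 3 of P and reverse-bump: 4 enters row 2 and ejects 3; 3 enters row 1 and ejects 1. So w(5) = 1. P is now [[3, 5, 8], [4]].
Step i=4: Q has 4 at row 1, column 3; remove that cell from P, ejecting 8. So w(4) = 8. P is now [[3, 5], [4]].
Step i=3: Q has 3 at row 1, column 2; remove that cell from P, ejecting 5. So w(3) = 5. P is now [[3], [4]].
Step i=2: Q has 2 at row 2, column 1; remove 4 from row 2 of P and reverse-bump: 4 enters row 1 and ejects 3. So w(2) = 3. P is now [[4]].
Step i=1: Q has 1 at row 1, column 1; remove that cell from P, ejecting 4. So w(1) = 4. P is now [].

So w = 4 3 5 8 1 9 2 10 7 6.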